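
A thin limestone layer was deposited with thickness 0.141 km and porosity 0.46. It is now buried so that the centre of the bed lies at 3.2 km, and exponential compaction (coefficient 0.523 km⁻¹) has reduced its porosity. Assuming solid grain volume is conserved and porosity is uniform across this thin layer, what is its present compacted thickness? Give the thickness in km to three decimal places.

0.083 km

Porosity at 3.2 km: φ = 0.46·exp(−0.523×3.2) = 0.0863
Solid-volume conservation: h(1−φ) = h₀(1−φ₀) ⇒ h = h₀·(1−φ₀)/(1−φ)
h = 0.141 × (1 − 0.46)/(1 − 0.0863) = 0.141 × 0.5910 = 0.0833 km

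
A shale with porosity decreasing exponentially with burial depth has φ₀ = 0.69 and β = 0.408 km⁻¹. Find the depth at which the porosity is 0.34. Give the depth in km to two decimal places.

1.73 km

Invert Athy's law: Z = ln(φ₀/φ) / β
Z = ln(0.69/0.34) / 0.408 = ln(2.029) / 0.408 = 0.7077 / 0.408 = 1.735 km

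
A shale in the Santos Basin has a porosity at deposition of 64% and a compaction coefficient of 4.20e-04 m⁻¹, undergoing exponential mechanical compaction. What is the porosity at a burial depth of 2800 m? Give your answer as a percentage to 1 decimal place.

Working in km (1 km = 1000 m; c in km⁻¹ = c in m⁻¹ × 1000):
φ = φ₀·exp(−c·Z) = 0.64 × exp(−0.42 × 2.8) = 0.64 × exp(−1.176)
  = 0.64 × 0.3085 = 0.1974

19.7%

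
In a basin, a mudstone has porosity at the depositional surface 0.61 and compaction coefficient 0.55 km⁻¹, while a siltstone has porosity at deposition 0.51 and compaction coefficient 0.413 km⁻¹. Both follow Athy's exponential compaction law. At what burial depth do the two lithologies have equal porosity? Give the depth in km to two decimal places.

Set n₀ₐ e^(−βₐd) = n₀ᵦ e^(−βᵦd) ⇒ ln(n₀ₐ/n₀ᵦ) = (βₐ − βᵦ)·d
d = ln(0.61/0.51) / (0.55 − 0.413) = 0.1790 / 0.137 = 1.307 km

1.31 km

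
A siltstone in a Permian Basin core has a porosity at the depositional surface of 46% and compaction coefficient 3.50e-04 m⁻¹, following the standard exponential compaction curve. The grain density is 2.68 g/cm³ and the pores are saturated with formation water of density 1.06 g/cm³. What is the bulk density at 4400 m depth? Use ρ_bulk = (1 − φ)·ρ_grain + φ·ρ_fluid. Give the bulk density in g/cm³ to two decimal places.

Working in km (1 km = 1000 m; β in km⁻¹ = β in m⁻¹ × 1000):
Porosity at depth: φ = 0.46·exp(−0.35×4.4) = 0.46×0.2144 = 0.0986
Bulk density: ρ_b = (1−φ)ρ_g + φ·ρ_f = 0.9014×2.68 + 0.0986×1.06
       = 2.416 + 0.105 = 2.520 g/cm³

2.52 g/cm³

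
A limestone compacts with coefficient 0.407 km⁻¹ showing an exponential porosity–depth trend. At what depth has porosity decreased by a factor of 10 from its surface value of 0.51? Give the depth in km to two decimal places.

5.66 km

phi/phi₀ = 1/10 ⇒ exp(−k·Z) = 1/10 ⇒ Z = ln(10) / k
Z = 2.3026 / 0.407 = 5.657 km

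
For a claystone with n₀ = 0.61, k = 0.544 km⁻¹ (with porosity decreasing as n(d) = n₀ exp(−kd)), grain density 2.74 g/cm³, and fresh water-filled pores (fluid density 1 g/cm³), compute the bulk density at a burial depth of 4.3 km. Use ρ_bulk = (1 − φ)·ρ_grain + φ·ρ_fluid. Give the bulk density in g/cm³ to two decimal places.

2.64 g/cm³

Porosity at depth: n = 0.61·exp(−0.544×4.3) = 0.61×0.0964 = 0.0588
Bulk density: ρ_b = (1−n)ρ_g + n·ρ_f = 0.9412×2.74 + 0.0588×1
       = 2.579 + 0.059 = 2.638 g/cm³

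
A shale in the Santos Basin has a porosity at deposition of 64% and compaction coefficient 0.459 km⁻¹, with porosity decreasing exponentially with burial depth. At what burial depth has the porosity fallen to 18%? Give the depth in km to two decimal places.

Invert Athy's law: d = ln(φ₀/φ) / β
d = ln(0.64/0.18) / 0.459 = ln(3.556) / 0.459 = 1.2685 / 0.459 = 2.764 km

2.76 km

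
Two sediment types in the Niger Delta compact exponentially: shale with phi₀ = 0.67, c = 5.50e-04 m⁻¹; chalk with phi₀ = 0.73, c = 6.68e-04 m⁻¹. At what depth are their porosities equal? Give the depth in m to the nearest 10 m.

730 m

Working in km (1 km = 1000 m; c in km⁻¹ = c in m⁻¹ × 1000):
Set phi₀ₐ e^(−cₐZ) = phi₀ᵦ e^(−cᵦZ) ⇒ ln(phi₀ₐ/phi₀ᵦ) = (cₐ − cᵦ)·Z
Z = ln(0.67/0.73) / (0.55 − 0.668) = -0.0858 / -0.118 = 0.727 km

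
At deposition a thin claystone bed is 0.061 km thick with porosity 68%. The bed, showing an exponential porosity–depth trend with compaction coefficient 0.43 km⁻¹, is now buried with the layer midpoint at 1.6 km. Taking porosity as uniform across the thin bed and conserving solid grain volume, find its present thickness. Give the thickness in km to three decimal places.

Porosity at 1.6 km: phi = 0.68·exp(−0.43×1.6) = 0.3418
Solid-volume conservation: h(1−phi) = h₀(1−phi₀) ⇒ h = h₀·(1−phi₀)/(1−phi)
h = 0.061 × (1 − 0.68)/(1 − 0.3418) = 0.061 × 0.4861 = 0.0297 km

0.030 km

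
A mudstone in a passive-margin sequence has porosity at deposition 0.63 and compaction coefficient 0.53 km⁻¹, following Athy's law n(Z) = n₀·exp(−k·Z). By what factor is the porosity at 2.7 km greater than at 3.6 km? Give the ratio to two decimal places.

n(Z₁)/n(Z₂) = e^(−k·Z₁)/e^(−k·Z₂) = e^{k(Z₂−Z₁)}
= exp(0.53 × 0.9) = exp(0.477) = 1.6112

1.61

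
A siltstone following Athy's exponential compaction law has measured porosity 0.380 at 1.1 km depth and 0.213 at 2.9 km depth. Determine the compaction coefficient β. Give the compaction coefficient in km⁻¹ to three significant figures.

Athy: φ(d) = φ₀ e^(−βd) ⇒ φ₁/φ₂ = e^{β(d₂−d₁)} ⇒ β = ln(φ₁/φ₂)/(d₂−d₁)
β = ln(0.38/0.213) / (2.9 − 1.1) = ln(1.784) / 1.8 = 0.5789 / 1.8 = 0.3216 km⁻¹

0.322 km⁻¹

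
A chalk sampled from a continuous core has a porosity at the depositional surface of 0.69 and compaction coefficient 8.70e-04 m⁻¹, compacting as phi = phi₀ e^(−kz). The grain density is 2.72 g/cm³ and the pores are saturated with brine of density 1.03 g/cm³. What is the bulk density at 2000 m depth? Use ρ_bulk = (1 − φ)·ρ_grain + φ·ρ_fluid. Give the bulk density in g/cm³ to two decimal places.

Working in km (1 km = 1000 m; k in km⁻¹ = k in m⁻¹ × 1000):
Porosity at depth: phi = 0.69·exp(−0.87×2) = 0.69×0.1755 = 0.1211
Bulk density: ρ_b = (1−phi)ρ_g + phi·ρ_f = 0.8789×2.72 + 0.1211×1.03
       = 2.391 + 0.125 = 2.515 g/cm³

2.52 g/cm³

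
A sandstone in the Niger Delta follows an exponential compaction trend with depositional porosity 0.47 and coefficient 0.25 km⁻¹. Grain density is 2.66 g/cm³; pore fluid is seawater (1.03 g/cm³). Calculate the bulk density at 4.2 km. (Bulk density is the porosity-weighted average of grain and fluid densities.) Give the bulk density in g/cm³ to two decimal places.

Porosity at depth: phi = 0.47·exp(−0.25×4.2) = 0.47×0.3499 = 0.1645
Bulk density: ρ_b = (1−phi)ρ_g + phi·ρ_f = 0.8355×2.66 + 0.1645×1.03
       = 2.223 + 0.169 = 2.392 g/cm³

2.39 g/cm³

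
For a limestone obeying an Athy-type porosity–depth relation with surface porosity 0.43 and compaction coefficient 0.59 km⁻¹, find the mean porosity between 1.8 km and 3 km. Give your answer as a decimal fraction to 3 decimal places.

⟨phi⟩ = (1/(z₂−z₁)) ∫ phi₀ e^(−cz) dz = phi₀·(e^(−c·z₁) − e^(−c·z₂)) / (c·(z₂−z₁))
e^(−0.59×1.8) = 0.3458; e^(−0.59×3) = 0.1703
⟨phi⟩ = 0.43 × (0.3458 − 0.1703) / (0.59 × 1.2) = 0.43 × 0.2478 = 0.1065

0.107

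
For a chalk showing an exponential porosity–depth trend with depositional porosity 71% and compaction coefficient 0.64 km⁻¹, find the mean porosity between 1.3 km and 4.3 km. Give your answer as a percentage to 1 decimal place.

⟨phi⟩ = (1/(Z₂−Z₁)) ∫ phi₀ e^(−kZ) dZ = phi₀·(e^(−k·Z₁) − e^(−k·Z₂)) / (k·(Z₂−Z₁))
e^(−0.64×1.3) = 0.4352; e^(−0.64×4.3) = 0.0638
⟨phi⟩ = 0.71 × (0.4352 − 0.0638) / (0.64 × 3) = 0.71 × 0.1934 = 0.1373

13.7%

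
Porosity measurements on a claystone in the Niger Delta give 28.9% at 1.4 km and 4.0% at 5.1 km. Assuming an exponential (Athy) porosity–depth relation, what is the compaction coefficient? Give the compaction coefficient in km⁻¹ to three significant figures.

Athy: n(z) = n₀ e^(−cz) ⇒ n₁/n₂ = e^{c(z₂−z₁)} ⇒ c = ln(n₁/n₂)/(z₂−z₁)
c = ln(0.289/0.04) / (5.1 − 1.4) = ln(7.225) / 3.7 = 1.9775 / 3.7 = 0.5345 km⁻¹

0.534 km⁻¹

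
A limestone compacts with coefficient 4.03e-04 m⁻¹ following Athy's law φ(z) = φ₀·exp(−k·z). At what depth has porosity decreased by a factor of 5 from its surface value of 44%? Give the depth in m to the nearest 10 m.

3990 m

Working in km (1 km = 1000 m; k in km⁻¹ = k in m⁻¹ × 1000):
φ/φ₀ = 1/5 ⇒ exp(−k·z) = 1/5 ⇒ z = ln(5) / k
z = 1.6094 / 0.403 = 3.994 km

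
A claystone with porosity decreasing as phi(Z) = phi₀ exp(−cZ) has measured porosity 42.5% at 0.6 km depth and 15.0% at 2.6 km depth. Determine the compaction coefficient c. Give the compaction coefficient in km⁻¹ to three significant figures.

Athy: phi(Z) = phi₀ e^(−cZ) ⇒ phi₁/phi₂ = e^{c(Z₂−Z₁)} ⇒ c = ln(phi₁/phi₂)/(Z₂−Z₁)
c = ln(0.425/0.15) / (2.6 − 0.6) = ln(2.833) / 2 = 1.0415 / 2 = 0.5207 km⁻¹

0.521 km⁻¹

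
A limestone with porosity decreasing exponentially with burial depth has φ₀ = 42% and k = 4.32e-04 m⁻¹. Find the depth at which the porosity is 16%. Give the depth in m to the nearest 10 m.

Working in km (1 km = 1000 m; k in km⁻¹ = k in m⁻¹ × 1000):
Invert Athy's law: d = ln(φ₀/φ) / k
d = ln(0.42/0.16) / 0.432 = ln(2.625) / 0.432 = 0.9651 / 0.432 = 2.234 km

2230 m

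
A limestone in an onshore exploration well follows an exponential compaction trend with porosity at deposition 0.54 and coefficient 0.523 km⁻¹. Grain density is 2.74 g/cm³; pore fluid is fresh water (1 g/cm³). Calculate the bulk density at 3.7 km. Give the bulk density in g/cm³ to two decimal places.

Porosity at depth: phi = 0.54·exp(−0.523×3.7) = 0.54×0.1444 = 0.0780
Bulk density: ρ_b = (1−phi)ρ_g + phi·ρ_f = 0.9220×2.74 + 0.0780×1
       = 2.526 + 0.078 = 2.604 g/cm³

2.60 g/cm³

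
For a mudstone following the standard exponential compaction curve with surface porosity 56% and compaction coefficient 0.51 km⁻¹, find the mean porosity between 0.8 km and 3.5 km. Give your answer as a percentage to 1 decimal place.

⟨n⟩ = (1/(Z₂−Z₁)) ∫ n₀ e^(−cZ) dZ = n₀·(e^(−c·Z₁) − e^(−c·Z₂)) / (c·(Z₂−Z₁))
e^(−0.51×0.8) = 0.6650; e^(−0.51×3.5) = 0.1678
⟨n⟩ = 0.56 × (0.6650 − 0.1678) / (0.51 × 2.7) = 0.56 × 0.3611 = 0.2022

20.2%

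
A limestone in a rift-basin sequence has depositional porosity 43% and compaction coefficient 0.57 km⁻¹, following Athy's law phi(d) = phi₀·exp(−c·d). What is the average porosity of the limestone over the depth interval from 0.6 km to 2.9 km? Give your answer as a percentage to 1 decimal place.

17.0%

⟨phi⟩ = (1/(d₂−d₁)) ∫ phi₀ e^(−cd) dd = phi₀·(e^(−c·d₁) − e^(−c·d₂)) / (c·(d₂−d₁))
e^(−0.57×0.6) = 0.7103; e^(−0.57×2.9) = 0.1915
⟨phi⟩ = 0.43 × (0.7103 − 0.1915) / (0.57 × 2.3) = 0.43 × 0.3958 = 0.1702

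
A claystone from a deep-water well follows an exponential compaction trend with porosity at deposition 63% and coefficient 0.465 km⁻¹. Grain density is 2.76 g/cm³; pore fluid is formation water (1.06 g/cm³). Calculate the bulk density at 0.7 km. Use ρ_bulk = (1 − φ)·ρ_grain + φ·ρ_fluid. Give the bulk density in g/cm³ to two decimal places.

1.99 g/cm³

Porosity at depth: n = 0.63·exp(−0.465×0.7) = 0.63×0.7222 = 0.4550
Bulk density: ρ_b = (1−n)ρ_g + n·ρ_f = 0.5450×2.76 + 0.4550×1.06
       = 1.504 + 0.482 = 1.987 g/cm³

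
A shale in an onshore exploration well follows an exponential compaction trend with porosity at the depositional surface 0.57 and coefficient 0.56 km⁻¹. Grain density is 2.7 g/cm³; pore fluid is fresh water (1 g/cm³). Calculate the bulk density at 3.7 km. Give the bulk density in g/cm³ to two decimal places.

Porosity at depth: n = 0.57·exp(−0.56×3.7) = 0.57×0.1259 = 0.0718
Bulk density: ρ_b = (1−n)ρ_g + n·ρ_f = 0.9282×2.7 + 0.0718×1
       = 2.506 + 0.072 = 2.578 g/cm³

2.58 g/cm³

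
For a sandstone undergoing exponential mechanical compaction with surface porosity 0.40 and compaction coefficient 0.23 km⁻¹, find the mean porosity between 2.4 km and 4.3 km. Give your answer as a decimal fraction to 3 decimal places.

⟨φ⟩ = (1/(d₂−d₁)) ∫ φ₀ e^(−βd) dd = φ₀·(e^(−β·d₁) − e^(−β·d₂)) / (β·(d₂−d₁))
e^(−0.23×2.4) = 0.5758; e^(−0.23×4.3) = 0.3719
⟨φ⟩ = 0.4 × (0.5758 − 0.3719) / (0.23 × 1.9) = 0.4 × 0.4665 = 0.1866

0.187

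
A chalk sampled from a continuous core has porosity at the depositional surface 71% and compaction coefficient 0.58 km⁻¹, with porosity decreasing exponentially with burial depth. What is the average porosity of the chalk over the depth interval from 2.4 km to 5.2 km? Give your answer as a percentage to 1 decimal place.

8.7%

⟨φ⟩ = (1/(Z₂−Z₁)) ∫ φ₀ e^(−βZ) dZ = φ₀·(e^(−β·Z₁) − e^(−β·Z₂)) / (β·(Z₂−Z₁))
e^(−0.58×2.4) = 0.2486; e^(−0.58×5.2) = 0.0490
⟨φ⟩ = 0.71 × (0.2486 − 0.0490) / (0.58 × 2.8) = 0.71 × 0.1229 = 0.0873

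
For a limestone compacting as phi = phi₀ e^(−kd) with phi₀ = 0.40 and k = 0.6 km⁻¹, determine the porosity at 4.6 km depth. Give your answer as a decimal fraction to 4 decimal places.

phi = phi₀·exp(−k·d) = 0.4 × exp(−0.6 × 4.6) = 0.4 × exp(−2.76)
  = 0.4 × 0.0633 = 0.0253

0.0253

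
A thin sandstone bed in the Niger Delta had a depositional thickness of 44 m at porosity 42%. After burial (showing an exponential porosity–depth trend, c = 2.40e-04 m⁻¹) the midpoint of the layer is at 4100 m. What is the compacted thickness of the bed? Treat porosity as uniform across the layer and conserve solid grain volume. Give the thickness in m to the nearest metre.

Working in km (1 km = 1000 m; c in km⁻¹ = c in m⁻¹ × 1000):
Porosity at 4.1 km: φ = 0.42·exp(−0.24×4.1) = 0.1570
Solid-volume conservation: h(1−φ) = h₀(1−φ₀) ⇒ h = h₀·(1−φ₀)/(1−φ)
h = 0.044 × (1 − 0.42)/(1 − 0.1570) = 0.044 × 0.6880 = 0.0303 km

30 m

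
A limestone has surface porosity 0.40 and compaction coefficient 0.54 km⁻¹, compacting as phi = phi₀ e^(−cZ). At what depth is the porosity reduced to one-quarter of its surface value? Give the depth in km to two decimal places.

phi/phi₀ = 1/4 ⇒ exp(−c·Z) = 1/4 ⇒ Z = ln(4) / c
Z = 1.3863 / 0.54 = 2.567 km

2.57 km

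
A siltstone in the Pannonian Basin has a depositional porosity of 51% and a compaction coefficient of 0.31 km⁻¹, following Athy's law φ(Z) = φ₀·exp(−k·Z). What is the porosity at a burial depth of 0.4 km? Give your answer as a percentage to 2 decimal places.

φ = φ₀·exp(−k·Z) = 0.51 × exp(−0.31 × 0.4) = 0.51 × exp(−0.124)
  = 0.51 × 0.8834 = 0.4505

45.05%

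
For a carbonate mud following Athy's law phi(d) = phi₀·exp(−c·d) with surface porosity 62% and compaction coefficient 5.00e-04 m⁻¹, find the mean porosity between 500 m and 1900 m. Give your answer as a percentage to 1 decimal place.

34.7%

Working in km (1 km = 1000 m; c in km⁻¹ = c in m⁻¹ × 1000):
⟨phi⟩ = (1/(d₂−d₁)) ∫ phi₀ e^(−cd) dd = phi₀·(e^(−c·d₁) − e^(−c·d₂)) / (c·(d₂−d₁))
e^(−0.5×0.5) = 0.7788; e^(−0.5×1.9) = 0.3867
⟨phi⟩ = 0.62 × (0.7788 − 0.3867) / (0.5 × 1.4) = 0.62 × 0.5601 = 0.3473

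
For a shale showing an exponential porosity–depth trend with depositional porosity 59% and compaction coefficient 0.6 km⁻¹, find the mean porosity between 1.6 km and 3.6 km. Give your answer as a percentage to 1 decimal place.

⟨φ⟩ = (1/(Z₂−Z₁)) ∫ φ₀ e^(−kZ) dZ = φ₀·(e^(−k·Z₁) − e^(−k·Z₂)) / (k·(Z₂−Z₁))
e^(−0.6×1.6) = 0.3829; e^(−0.6×3.6) = 0.1153
⟨φ⟩ = 0.59 × (0.3829 − 0.1153) / (0.6 × 2) = 0.59 × 0.2230 = 0.1316

13.2%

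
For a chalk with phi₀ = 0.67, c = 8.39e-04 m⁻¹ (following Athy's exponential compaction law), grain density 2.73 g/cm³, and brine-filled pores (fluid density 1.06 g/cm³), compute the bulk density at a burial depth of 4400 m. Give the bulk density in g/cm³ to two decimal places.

2.70 g/cm³

Working in km (1 km = 1000 m; c in km⁻¹ = c in m⁻¹ × 1000):
Porosity at depth: phi = 0.67·exp(−0.839×4.4) = 0.67×0.0249 = 0.0167
Bulk density: ρ_b = (1−phi)ρ_g + phi·ρ_f = 0.9833×2.73 + 0.0167×1.06
       = 2.684 + 0.018 = 2.702 g/cm³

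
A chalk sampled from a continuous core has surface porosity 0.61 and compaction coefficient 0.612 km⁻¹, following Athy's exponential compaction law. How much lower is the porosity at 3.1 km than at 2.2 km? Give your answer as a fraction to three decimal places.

phi(2.2) = 0.61·e^(−0.612×2.2) = 0.1587
phi(3.1) = 0.61·e^(−0.612×3.1) = 0.0915
Δphi = 0.1587 − 0.0915 = 0.0672

0.067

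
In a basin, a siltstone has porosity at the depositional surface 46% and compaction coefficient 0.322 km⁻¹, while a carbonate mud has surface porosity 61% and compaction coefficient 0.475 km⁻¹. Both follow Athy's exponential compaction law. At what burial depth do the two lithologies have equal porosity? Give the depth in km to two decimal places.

1.84 km

Set n₀ₐ e^(−βₐd) = n₀ᵦ e^(−βᵦd) ⇒ ln(n₀ₐ/n₀ᵦ) = (βₐ − βᵦ)·d
d = ln(0.46/0.61) / (0.322 − 0.475) = -0.2822 / -0.153 = 1.845 km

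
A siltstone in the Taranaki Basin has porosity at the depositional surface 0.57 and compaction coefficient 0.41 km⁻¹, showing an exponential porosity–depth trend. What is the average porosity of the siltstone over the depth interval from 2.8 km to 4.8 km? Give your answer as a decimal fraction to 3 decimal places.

0.123

⟨phi⟩ = (1/(Z₂−Z₁)) ∫ phi₀ e^(−cZ) dZ = phi₀·(e^(−c·Z₁) − e^(−c·Z₂)) / (c·(Z₂−Z₁))
e^(−0.41×2.8) = 0.3173; e^(−0.41×4.8) = 0.1397
⟨phi⟩ = 0.57 × (0.3173 − 0.1397) / (0.41 × 2) = 0.57 × 0.2165 = 0.1234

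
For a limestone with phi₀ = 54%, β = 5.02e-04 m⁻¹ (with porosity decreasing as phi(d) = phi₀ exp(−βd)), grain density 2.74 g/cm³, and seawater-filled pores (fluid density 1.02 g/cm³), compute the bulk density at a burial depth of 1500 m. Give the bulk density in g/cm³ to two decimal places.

Working in km (1 km = 1000 m; β in km⁻¹ = β in m⁻¹ × 1000):
Porosity at depth: phi = 0.54·exp(−0.502×1.5) = 0.54×0.4710 = 0.2543
Bulk density: ρ_b = (1−phi)ρ_g + phi·ρ_f = 0.7457×2.74 + 0.2543×1.02
       = 2.043 + 0.259 = 2.303 g/cm³

2.30 g/cm³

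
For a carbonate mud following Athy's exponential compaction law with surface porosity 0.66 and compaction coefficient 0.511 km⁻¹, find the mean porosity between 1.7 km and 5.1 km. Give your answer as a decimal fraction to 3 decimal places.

⟨φ⟩ = (1/(d₂−d₁)) ∫ φ₀ e^(−cd) dd = φ₀·(e^(−c·d₁) − e^(−c·d₂)) / (c·(d₂−d₁))
e^(−0.511×1.7) = 0.4195; e^(−0.511×5.1) = 0.0738
⟨φ⟩ = 0.66 × (0.4195 − 0.0738) / (0.511 × 3.4) = 0.66 × 0.1990 = 0.1313

0.131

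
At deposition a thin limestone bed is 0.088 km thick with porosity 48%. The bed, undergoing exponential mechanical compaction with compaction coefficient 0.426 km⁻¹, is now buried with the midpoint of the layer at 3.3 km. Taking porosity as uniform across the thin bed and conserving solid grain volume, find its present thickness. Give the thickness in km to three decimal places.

0.052 km

Porosity at 3.3 km: phi = 0.48·exp(−0.426×3.3) = 0.1177
Solid-volume conservation: h(1−phi) = h₀(1−phi₀) ⇒ h = h₀·(1−phi₀)/(1−phi)
h = 0.088 × (1 − 0.48)/(1 − 0.1177) = 0.088 × 0.5894 = 0.0519 km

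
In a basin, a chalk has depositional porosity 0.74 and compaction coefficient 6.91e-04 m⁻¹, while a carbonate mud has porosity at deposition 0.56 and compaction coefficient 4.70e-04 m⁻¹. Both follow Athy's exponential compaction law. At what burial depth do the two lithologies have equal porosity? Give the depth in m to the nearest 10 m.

Working in km (1 km = 1000 m; c in km⁻¹ = c in m⁻¹ × 1000):
Set n₀ₐ e^(−cₐZ) = n₀ᵦ e^(−cᵦZ) ⇒ ln(n₀ₐ/n₀ᵦ) = (cₐ − cᵦ)·Z
Z = ln(0.74/0.56) / (0.691 − 0.47) = 0.2787 / 0.221 = 1.261 km

1260 m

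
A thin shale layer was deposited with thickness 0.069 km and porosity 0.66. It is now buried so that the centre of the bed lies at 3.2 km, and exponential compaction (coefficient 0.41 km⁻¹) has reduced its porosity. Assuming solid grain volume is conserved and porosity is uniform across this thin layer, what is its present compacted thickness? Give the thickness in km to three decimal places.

0.029 km

Porosity at 3.2 km: phi = 0.66·exp(−0.41×3.2) = 0.1777
Solid-volume conservation: h(1−phi) = h₀(1−phi₀) ⇒ h = h₀·(1−phi₀)/(1−phi)
h = 0.069 × (1 − 0.66)/(1 − 0.1777) = 0.069 × 0.4135 = 0.0285 km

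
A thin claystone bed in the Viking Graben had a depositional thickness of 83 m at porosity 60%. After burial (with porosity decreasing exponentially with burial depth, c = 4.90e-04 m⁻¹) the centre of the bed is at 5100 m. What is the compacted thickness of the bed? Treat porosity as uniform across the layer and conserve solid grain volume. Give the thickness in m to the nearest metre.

Working in km (1 km = 1000 m; c in km⁻¹ = c in m⁻¹ × 1000):
Porosity at 5.1 km: φ = 0.6·exp(−0.49×5.1) = 0.0493
Solid-volume conservation: h(1−φ) = h₀(1−φ₀) ⇒ h = h₀·(1−φ₀)/(1−φ)
h = 0.083 × (1 − 0.6)/(1 − 0.0493) = 0.083 × 0.4207 = 0.0349 km

35 m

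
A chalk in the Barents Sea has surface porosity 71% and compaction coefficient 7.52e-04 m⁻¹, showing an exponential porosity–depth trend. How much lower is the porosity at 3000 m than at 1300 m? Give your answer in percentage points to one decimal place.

Working in km (1 km = 1000 m; c in km⁻¹ = c in m⁻¹ × 1000):
n(1.3) = 0.71·e^(−0.752×1.3) = 0.2671
n(3) = 0.71·e^(−0.752×3) = 0.0744
Δn = 0.2671 − 0.0744 = 0.1927

19.3 percentage points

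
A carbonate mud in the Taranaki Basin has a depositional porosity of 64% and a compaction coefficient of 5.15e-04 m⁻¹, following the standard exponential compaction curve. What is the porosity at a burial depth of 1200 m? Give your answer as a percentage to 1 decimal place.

34.5%

Working in km (1 km = 1000 m; c in km⁻¹ = c in m⁻¹ × 1000):
phi = phi₀·exp(−c·z) = 0.64 × exp(−0.515 × 1.2) = 0.64 × exp(−0.618)
  = 0.64 × 0.5390 = 0.3450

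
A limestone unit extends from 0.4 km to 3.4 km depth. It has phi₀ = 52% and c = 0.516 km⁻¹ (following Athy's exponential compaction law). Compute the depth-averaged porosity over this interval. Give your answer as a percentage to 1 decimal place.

21.5%

⟨phi⟩ = (1/(z₂−z₁)) ∫ phi₀ e^(−cz) dz = phi₀·(e^(−c·z₁) − e^(−c·z₂)) / (c·(z₂−z₁))
e^(−0.516×0.4) = 0.8135; e^(−0.516×3.4) = 0.1730
⟨phi⟩ = 0.52 × (0.8135 − 0.1730) / (0.516 × 3) = 0.52 × 0.4138 = 0.2152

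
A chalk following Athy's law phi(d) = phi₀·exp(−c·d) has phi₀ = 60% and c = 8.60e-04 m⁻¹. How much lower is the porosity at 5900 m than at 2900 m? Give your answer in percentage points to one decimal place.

4.6 percentage points

Working in km (1 km = 1000 m; c in km⁻¹ = c in m⁻¹ × 1000):
phi(2.9) = 0.6·e^(−0.86×2.9) = 0.0495
phi(5.9) = 0.6·e^(−0.86×5.9) = 0.0038
Δphi = 0.0495 − 0.0038 = 0.0458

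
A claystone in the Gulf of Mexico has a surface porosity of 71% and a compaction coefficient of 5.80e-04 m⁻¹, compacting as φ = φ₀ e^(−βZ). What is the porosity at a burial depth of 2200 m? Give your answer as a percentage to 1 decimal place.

19.8%

Working in km (1 km = 1000 m; β in km⁻¹ = β in m⁻¹ × 1000):
φ = φ₀·exp(−β·Z) = 0.71 × exp(−0.58 × 2.2) = 0.71 × exp(−1.276)
  = 0.71 × 0.2792 = 0.1982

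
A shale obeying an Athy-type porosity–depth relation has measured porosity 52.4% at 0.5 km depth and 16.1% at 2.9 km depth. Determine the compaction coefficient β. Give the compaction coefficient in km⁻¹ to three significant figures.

Athy: φ(d) = φ₀ e^(−βd) ⇒ φ₁/φ₂ = e^{β(d₂−d₁)} ⇒ β = ln(φ₁/φ₂)/(d₂−d₁)
β = ln(0.524/0.161) / (2.9 − 0.5) = ln(3.255) / 2.4 = 1.1801 / 2.4 = 0.4917 km⁻¹

0.492 km⁻¹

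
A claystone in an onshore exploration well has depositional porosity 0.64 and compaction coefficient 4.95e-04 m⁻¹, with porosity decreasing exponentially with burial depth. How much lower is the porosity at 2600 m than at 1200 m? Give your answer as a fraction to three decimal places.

Working in km (1 km = 1000 m; c in km⁻¹ = c in m⁻¹ × 1000):
phi(1.2) = 0.64·e^(−0.495×1.2) = 0.3534
phi(2.6) = 0.64·e^(−0.495×2.6) = 0.1767
Δphi = 0.3534 − 0.1767 = 0.1767

0.177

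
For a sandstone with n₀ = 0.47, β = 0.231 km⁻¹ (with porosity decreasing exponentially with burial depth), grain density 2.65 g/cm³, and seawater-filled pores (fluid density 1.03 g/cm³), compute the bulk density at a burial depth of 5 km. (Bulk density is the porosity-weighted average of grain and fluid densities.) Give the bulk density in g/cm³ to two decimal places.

Porosity at depth: n = 0.47·exp(−0.231×5) = 0.47×0.3151 = 0.1481
Bulk density: ρ_b = (1−n)ρ_g + n·ρ_f = 0.8519×2.65 + 0.1481×1.03
       = 2.258 + 0.153 = 2.410 g/cm³

2.41 g/cm³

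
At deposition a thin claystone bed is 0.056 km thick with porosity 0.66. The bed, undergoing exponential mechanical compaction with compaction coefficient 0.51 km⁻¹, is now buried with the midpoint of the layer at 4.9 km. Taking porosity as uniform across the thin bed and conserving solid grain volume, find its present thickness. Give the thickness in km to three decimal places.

0.020 km

Porosity at 4.9 km: phi = 0.66·exp(−0.51×4.9) = 0.0542
Solid-volume conservation: h(1−phi) = h₀(1−phi₀) ⇒ h = h₀·(1−phi₀)/(1−phi)
h = 0.056 × (1 − 0.66)/(1 − 0.0542) = 0.056 × 0.3595 = 0.0201 km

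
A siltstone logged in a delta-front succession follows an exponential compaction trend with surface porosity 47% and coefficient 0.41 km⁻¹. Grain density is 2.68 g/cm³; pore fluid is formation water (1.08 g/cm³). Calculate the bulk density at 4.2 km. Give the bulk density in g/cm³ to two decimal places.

2.55 g/cm³

Porosity at depth: phi = 0.47·exp(−0.41×4.2) = 0.47×0.1787 = 0.0840
Bulk density: ρ_b = (1−phi)ρ_g + phi·ρ_f = 0.9160×2.68 + 0.0840×1.08
       = 2.455 + 0.091 = 2.546 g/cm³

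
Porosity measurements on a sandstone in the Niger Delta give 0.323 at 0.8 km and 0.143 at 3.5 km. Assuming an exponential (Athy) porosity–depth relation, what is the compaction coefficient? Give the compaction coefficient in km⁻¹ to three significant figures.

0.302 km⁻¹

Athy: n(d) = n₀ e^(−kd) ⇒ n₁/n₂ = e^{k(d₂−d₁)} ⇒ k = ln(n₁/n₂)/(d₂−d₁)
k = ln(0.323/0.143) / (3.5 − 0.8) = ln(2.259) / 2.7 = 0.8148 / 2.7 = 0.3018 km⁻¹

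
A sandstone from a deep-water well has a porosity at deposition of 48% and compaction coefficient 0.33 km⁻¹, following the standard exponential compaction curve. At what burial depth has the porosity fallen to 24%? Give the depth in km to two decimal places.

Invert Athy's law: z = ln(n₀/n) / k
z = ln(0.48/0.24) / 0.33 = ln(2) / 0.33 = 0.6931 / 0.33 = 2.100 km

2.10 km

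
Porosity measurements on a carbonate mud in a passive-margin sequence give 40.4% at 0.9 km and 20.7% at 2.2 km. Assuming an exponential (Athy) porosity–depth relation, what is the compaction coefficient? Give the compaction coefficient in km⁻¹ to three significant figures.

Athy: φ(z) = φ₀ e^(−cz) ⇒ φ₁/φ₂ = e^{c(z₂−z₁)} ⇒ c = ln(φ₁/φ₂)/(z₂−z₁)
c = ln(0.404/0.207) / (2.2 − 0.9) = ln(1.952) / 1.3 = 0.6687 / 1.3 = 0.5144 km⁻¹

0.514 km⁻¹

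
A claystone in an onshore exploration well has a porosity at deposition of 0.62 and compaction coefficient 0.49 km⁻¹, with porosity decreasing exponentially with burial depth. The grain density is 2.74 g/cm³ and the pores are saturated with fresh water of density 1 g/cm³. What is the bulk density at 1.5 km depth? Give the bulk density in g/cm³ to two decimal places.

2.22 g/cm³

Porosity at depth: n = 0.62·exp(−0.49×1.5) = 0.62×0.4795 = 0.2973
Bulk density: ρ_b = (1−n)ρ_g + n·ρ_f = 0.7027×2.74 + 0.2973×1
       = 1.925 + 0.297 = 2.223 g/cm³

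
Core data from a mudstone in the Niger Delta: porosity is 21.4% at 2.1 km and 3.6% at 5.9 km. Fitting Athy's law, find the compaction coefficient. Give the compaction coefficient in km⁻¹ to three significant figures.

0.469 km⁻¹

Athy: phi(Z) = phi₀ e^(−kZ) ⇒ phi₁/phi₂ = e^{k(Z₂−Z₁)} ⇒ k = ln(phi₁/phi₂)/(Z₂−Z₁)
k = ln(0.214/0.036) / (5.9 − 2.1) = ln(5.944) / 3.8 = 1.7825 / 3.8 = 0.4691 km⁻¹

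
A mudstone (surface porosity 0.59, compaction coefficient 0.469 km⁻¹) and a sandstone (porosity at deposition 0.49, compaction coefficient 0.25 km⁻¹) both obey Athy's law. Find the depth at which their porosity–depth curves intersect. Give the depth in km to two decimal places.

Set phi₀ₐ e^(−βₐz) = phi₀ᵦ e^(−βᵦz) ⇒ ln(phi₀ₐ/phi₀ᵦ) = (βₐ − βᵦ)·z
z = ln(0.59/0.49) / (0.469 − 0.25) = 0.1857 / 0.219 = 0.848 km

0.85 km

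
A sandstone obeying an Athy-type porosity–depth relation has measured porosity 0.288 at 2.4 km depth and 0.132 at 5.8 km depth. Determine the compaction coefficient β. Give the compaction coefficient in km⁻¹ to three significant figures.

0.229 km⁻¹

Athy: phi(z) = phi₀ e^(−βz) ⇒ phi₁/phi₂ = e^{β(z₂−z₁)} ⇒ β = ln(phi₁/phi₂)/(z₂−z₁)
β = ln(0.288/0.132) / (5.8 − 2.4) = ln(2.182) / 3.4 = 0.7802 / 3.4 = 0.2295 km⁻¹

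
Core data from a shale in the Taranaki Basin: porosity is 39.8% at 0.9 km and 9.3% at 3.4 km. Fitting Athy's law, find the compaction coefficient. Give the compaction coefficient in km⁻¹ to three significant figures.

Athy: phi(z) = phi₀ e^(−cz) ⇒ phi₁/phi₂ = e^{c(z₂−z₁)} ⇒ c = ln(phi₁/phi₂)/(z₂−z₁)
c = ln(0.398/0.093) / (3.4 − 0.9) = ln(4.28) / 2.5 = 1.4539 / 2.5 = 0.5815 km⁻¹

0.582 km⁻¹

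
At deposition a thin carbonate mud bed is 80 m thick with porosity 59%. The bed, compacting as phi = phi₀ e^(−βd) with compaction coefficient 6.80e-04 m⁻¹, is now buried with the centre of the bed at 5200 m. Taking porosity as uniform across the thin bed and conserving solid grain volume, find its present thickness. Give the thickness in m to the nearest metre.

33 m

Working in km (1 km = 1000 m; β in km⁻¹ = β in m⁻¹ × 1000):
Porosity at 5.2 km: phi = 0.59·exp(−0.68×5.2) = 0.0172
Solid-volume conservation: h(1−phi) = h₀(1−phi₀) ⇒ h = h₀·(1−phi₀)/(1−phi)
h = 0.08 × (1 − 0.59)/(1 − 0.0172) = 0.08 × 0.4172 = 0.0334 km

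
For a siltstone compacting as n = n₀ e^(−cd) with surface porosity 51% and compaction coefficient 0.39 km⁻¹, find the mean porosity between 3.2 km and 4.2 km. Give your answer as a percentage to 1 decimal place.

⟨n⟩ = (1/(d₂−d₁)) ∫ n₀ e^(−cd) dd = n₀·(e^(−c·d₁) − e^(−c·d₂)) / (c·(d₂−d₁))
e^(−0.39×3.2) = 0.2871; e^(−0.39×4.2) = 0.1944
⟨n⟩ = 0.51 × (0.2871 − 0.1944) / (0.39 × 1) = 0.51 × 0.2377 = 0.1212

12.1%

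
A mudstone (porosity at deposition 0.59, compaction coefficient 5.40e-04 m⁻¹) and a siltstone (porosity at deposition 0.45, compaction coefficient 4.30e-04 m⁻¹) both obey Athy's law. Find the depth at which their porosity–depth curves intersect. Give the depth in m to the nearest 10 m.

2460 m

Working in km (1 km = 1000 m; c in km⁻¹ = c in m⁻¹ × 1000):
Set φ₀ₐ e^(−cₐz) = φ₀ᵦ e^(−cᵦz) ⇒ ln(φ₀ₐ/φ₀ᵦ) = (cₐ − cᵦ)·z
z = ln(0.59/0.45) / (0.54 − 0.43) = 0.2709 / 0.11 = 2.462 km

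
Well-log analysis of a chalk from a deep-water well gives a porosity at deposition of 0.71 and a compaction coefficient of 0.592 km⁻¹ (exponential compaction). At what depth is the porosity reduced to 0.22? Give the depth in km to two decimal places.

Invert Athy's law: d = ln(phi₀/phi) / β
d = ln(0.71/0.22) / 0.592 = ln(3.227) / 0.592 = 1.1716 / 0.592 = 1.979 km

1.98 km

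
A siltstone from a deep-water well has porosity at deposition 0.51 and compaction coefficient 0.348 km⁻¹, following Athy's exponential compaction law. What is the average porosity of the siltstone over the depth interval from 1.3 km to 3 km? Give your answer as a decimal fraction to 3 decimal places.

⟨φ⟩ = (1/(Z₂−Z₁)) ∫ φ₀ e^(−kZ) dZ = φ₀·(e^(−k·Z₁) − e^(−k·Z₂)) / (k·(Z₂−Z₁))
e^(−0.348×1.3) = 0.6361; e^(−0.348×3) = 0.3520
⟨φ⟩ = 0.51 × (0.6361 − 0.3520) / (0.348 × 1.7) = 0.51 × 0.4801 = 0.2449

0.245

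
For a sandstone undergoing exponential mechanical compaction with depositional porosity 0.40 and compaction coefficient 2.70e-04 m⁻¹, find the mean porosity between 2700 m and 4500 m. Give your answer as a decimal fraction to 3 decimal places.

0.153

Working in km (1 km = 1000 m; β in km⁻¹ = β in m⁻¹ × 1000):
⟨φ⟩ = (1/(Z₂−Z₁)) ∫ φ₀ e^(−βZ) dZ = φ₀·(e^(−β·Z₁) − e^(−β·Z₂)) / (β·(Z₂−Z₁))
e^(−0.27×2.7) = 0.4824; e^(−0.27×4.5) = 0.2967
⟨φ⟩ = 0.4 × (0.4824 − 0.2967) / (0.27 × 1.8) = 0.4 × 0.3821 = 0.1528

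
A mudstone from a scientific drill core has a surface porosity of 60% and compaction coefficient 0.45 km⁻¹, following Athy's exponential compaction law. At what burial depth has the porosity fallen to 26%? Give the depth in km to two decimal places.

Invert Athy's law: z = ln(n₀/n) / β
z = ln(0.6/0.26) / 0.45 = ln(2.308) / 0.45 = 0.8362 / 0.45 = 1.858 km

1.86 km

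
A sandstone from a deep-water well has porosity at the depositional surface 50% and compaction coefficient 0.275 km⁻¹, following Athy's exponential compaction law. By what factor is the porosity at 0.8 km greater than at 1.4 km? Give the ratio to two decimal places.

φ(Z₁)/φ(Z₂) = e^(−k·Z₁)/e^(−k·Z₂) = e^{k(Z₂−Z₁)}
= exp(0.275 × 0.6) = exp(0.165) = 1.1794

1.18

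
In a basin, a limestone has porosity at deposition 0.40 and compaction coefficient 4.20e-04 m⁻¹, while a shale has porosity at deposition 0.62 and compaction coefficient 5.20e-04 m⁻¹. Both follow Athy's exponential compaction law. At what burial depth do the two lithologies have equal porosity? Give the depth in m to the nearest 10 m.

Working in km (1 km = 1000 m; c in km⁻¹ = c in m⁻¹ × 1000):
Set φ₀ₐ e^(−cₐz) = φ₀ᵦ e^(−cᵦz) ⇒ ln(φ₀ₐ/φ₀ᵦ) = (cₐ − cᵦ)·z
z = ln(0.4/0.62) / (0.42 − 0.52) = -0.4383 / -0.1 = 4.383 km

4380 m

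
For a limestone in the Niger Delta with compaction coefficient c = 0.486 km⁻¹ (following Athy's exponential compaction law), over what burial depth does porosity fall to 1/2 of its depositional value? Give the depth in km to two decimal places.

1.43 km

φ/φ₀ = 1/2 ⇒ exp(−c·Z) = 1/2 ⇒ Z = ln(2) / c
Z = 0.6931 / 0.486 = 1.426 km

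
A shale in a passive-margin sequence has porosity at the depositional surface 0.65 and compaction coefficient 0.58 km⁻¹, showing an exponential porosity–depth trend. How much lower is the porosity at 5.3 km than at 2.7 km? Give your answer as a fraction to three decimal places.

φ(2.7) = 0.65·e^(−0.58×2.7) = 0.1358
φ(5.3) = 0.65·e^(−0.58×5.3) = 0.0301
Δφ = 0.1358 − 0.0301 = 0.1057

0.106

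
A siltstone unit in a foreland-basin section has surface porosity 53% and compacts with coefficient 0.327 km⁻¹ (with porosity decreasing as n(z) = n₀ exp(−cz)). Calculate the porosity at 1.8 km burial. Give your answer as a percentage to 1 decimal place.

n = n₀·exp(−c·z) = 0.53 × exp(−0.327 × 1.8) = 0.53 × exp(−0.5886)
  = 0.53 × 0.5551 = 0.2942

29.4%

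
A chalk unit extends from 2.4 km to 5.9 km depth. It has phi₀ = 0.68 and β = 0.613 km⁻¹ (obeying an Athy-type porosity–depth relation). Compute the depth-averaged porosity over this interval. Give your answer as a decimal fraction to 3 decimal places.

⟨phi⟩ = (1/(d₂−d₁)) ∫ phi₀ e^(−βd) dd = phi₀·(e^(−β·d₁) − e^(−β·d₂)) / (β·(d₂−d₁))
e^(−0.613×2.4) = 0.2296; e^(−0.613×5.9) = 0.0269
⟨phi⟩ = 0.68 × (0.2296 − 0.0269) / (0.613 × 3.5) = 0.68 × 0.0945 = 0.0643

0.064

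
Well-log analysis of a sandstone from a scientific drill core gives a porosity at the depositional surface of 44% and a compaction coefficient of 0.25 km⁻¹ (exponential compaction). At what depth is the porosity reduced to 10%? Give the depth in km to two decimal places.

5.93 km

Invert Athy's law: d = ln(n₀/n) / k
d = ln(0.44/0.1) / 0.25 = ln(4.4) / 0.25 = 1.4816 / 0.25 = 5.926 km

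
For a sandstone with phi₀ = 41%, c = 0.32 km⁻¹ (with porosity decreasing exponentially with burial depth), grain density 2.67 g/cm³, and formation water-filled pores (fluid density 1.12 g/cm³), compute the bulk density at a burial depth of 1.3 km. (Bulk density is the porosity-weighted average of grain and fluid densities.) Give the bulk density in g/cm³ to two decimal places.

Porosity at depth: phi = 0.41·exp(−0.32×1.3) = 0.41×0.6597 = 0.2705
Bulk density: ρ_b = (1−phi)ρ_g + phi·ρ_f = 0.7295×2.67 + 0.2705×1.12
       = 1.948 + 0.303 = 2.251 g/cm³

2.25 g/cm³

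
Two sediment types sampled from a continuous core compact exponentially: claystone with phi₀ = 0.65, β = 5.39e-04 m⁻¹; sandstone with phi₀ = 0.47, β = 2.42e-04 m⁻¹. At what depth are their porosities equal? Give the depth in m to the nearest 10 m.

Working in km (1 km = 1000 m; β in km⁻¹ = β in m⁻¹ × 1000):
Set phi₀ₐ e^(−βₐz) = phi₀ᵦ e^(−βᵦz) ⇒ ln(phi₀ₐ/phi₀ᵦ) = (βₐ − βᵦ)·z
z = ln(0.65/0.47) / (0.539 − 0.242) = 0.3242 / 0.297 = 1.092 km

1090 m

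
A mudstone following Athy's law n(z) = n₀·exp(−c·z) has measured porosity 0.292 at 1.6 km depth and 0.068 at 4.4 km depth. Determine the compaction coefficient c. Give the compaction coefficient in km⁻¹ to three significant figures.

Athy: n(z) = n₀ e^(−cz) ⇒ n₁/n₂ = e^{c(z₂−z₁)} ⇒ c = ln(n₁/n₂)/(z₂−z₁)
c = ln(0.292/0.068) / (4.4 − 1.6) = ln(4.294) / 2.8 = 1.4572 / 2.8 = 0.5204 km⁻¹

0.520 km⁻¹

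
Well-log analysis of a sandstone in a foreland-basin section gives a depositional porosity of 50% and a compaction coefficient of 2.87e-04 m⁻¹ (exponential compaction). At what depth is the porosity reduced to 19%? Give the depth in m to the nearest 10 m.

Working in km (1 km = 1000 m; k in km⁻¹ = k in m⁻¹ × 1000):
Invert Athy's law: Z = ln(φ₀/φ) / k
Z = ln(0.5/0.19) / 0.287 = ln(2.632) / 0.287 = 0.9676 / 0.287 = 3.371 km

3370 m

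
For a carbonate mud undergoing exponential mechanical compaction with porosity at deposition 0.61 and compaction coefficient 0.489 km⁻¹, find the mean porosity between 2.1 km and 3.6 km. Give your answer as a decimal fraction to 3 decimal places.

⟨n⟩ = (1/(Z₂−Z₁)) ∫ n₀ e^(−cZ) dZ = n₀·(e^(−c·Z₁) − e^(−c·Z₂)) / (c·(Z₂−Z₁))
e^(−0.489×2.1) = 0.3581; e^(−0.489×3.6) = 0.1720
⟨n⟩ = 0.61 × (0.3581 − 0.1720) / (0.489 × 1.5) = 0.61 × 0.2538 = 0.1548

0.155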